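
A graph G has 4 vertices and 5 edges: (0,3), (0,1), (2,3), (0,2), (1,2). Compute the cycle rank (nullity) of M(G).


Cycle rank (nullity) = |E| - r(M) = |E| - (|V| - c).
|E| = 5, |V| = 4, c = 1.
Nullity = 5 - (4 - 1) = 5 - 3 = 2.

2


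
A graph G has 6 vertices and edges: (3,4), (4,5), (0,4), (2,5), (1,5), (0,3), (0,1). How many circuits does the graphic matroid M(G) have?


A circuit in a graphic matroid = edge set of a simple cycle.
G has 6 vertices and 7 edges.
Enumerating all minimal edge subsets forming cycles...
Total circuits found: 3.

3


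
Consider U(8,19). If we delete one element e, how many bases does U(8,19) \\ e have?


Deleting e from U(8,19) gives U(8,18) since n > r.
Bases of U(8,18) = C(18,8) = 18! / (8! * 10!) = 43758.

43758


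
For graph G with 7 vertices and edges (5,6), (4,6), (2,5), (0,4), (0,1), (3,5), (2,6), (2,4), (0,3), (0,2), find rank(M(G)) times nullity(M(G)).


r(M) = |V| - c = 7 - 1 = 6.
nullity = |E| - r(M) = 10 - 6 = 4.
Product = 6 * 4 = 24.

24


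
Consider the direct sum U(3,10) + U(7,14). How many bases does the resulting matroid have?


Bases of a direct sum M1 + M2: |B| = |B(M1)| * |B(M2)|.
|B(U(3,10))| = C(10,3) = 120.
|B(U(7,14))| = C(14,7) = 3432.
Total bases = 120 * 3432 = 411840.

411840


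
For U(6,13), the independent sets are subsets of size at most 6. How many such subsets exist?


Independent sets of U(6,13) are all subsets of size <= 6.
Count = C(13,0) + C(13,1) + C(13,2) + C(13,3) + C(13,4) + C(13,5) + C(13,6)
     = 1 + 13 + 78 + 286 + 715 + 1287 + 1716
     = 4096.

4096


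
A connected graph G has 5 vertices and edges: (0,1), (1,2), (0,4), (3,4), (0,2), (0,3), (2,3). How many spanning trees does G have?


By Kirchhoff's matrix tree theorem, the number of spanning trees equals
the determinant of any cofactor of the Laplacian matrix L.
G has 5 vertices and 7 edges.
Computing the (4 x 4) cofactor determinant gives 21.

21


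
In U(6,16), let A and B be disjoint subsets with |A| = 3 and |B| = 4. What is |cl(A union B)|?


|A union B| = 3 + 4 = 7 (disjoint).
In U(6,16), cl(S) = S if |S| < 6, else cl(S) = E.
Since 7 >= 6, cl(A union B) = E.
|cl(A union B)| = 16.

16


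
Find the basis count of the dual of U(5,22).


The dual of U(r,n) is U(n-r, n) = U(17,22).
Bases of U(17,22) are all (17)-element subsets.
|B(M*)| = C(22,17) = 26334.

26334


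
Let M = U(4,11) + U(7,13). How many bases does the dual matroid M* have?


(M1+M2)* = M1* + M2*.
M1* = U(7,11), bases: C(11,7) = 330.
M2* = U(6,13), bases: C(13,6) = 1716.
|B(M*)| = 330 * 1716 = 566280.

566280


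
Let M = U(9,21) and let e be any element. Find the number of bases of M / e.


Contracting e from U(9,21) gives U(8,20).
Bases of U(8,20) = (20 choose 8) = 125970.

125970


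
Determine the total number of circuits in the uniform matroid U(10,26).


In U(10,26), circuits are the (11)-element subsets.
Any set of 11 elements is dependent, and removing any one element gives
an independent set of size 10, so it is a minimal dependent set.
Number of circuits = (26 choose 11) = 7726160.

7726160


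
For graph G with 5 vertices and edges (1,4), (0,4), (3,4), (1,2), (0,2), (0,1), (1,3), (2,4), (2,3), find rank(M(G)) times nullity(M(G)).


r(M) = |V| - c = 5 - 1 = 4.
nullity = |E| - r(M) = 9 - 4 = 5.
Product = 4 * 5 = 20.

20


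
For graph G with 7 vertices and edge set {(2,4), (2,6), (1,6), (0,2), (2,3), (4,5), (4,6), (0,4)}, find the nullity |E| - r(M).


Cycle rank (nullity) = |E| - r(M) = |E| - (|V| - c).
|E| = 8, |V| = 7, c = 1.
Nullity = 8 - (7 - 1) = 8 - 6 = 2.

2


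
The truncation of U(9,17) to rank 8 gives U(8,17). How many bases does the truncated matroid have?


Truncating U(9,17) to rank 8 gives U(8,17).
Bases of U(8,17) are all 8-element subsets of 17 elements.
Number of bases = C(17,8) = 24310.

24310


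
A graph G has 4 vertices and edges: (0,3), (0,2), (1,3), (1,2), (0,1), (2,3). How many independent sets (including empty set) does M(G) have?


An independent set in a graphic matroid is an acyclic edge subset.
G has 4 vertices and 6 edges.
Enumerate all 2^6 = 64 subsets, checking for acyclicity.
Total independent sets = 38.

38


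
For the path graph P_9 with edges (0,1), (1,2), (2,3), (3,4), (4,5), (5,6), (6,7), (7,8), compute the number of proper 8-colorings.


P(P_9, k) = k * (k-1)^(8).
P(8) = 8 * 7^8 = 8 * 5764801 = 46118408.

46118408


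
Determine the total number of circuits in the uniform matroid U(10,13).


In U(10,13), circuits are the (11)-element subsets.
Any set of 11 elements is dependent, and removing any one element gives
an independent set of size 10, so it is a minimal dependent set.
Number of circuits = C(13,11) = 78.

78


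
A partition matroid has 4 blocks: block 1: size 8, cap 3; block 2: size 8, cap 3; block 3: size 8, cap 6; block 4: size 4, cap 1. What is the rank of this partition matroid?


Rank of a partition matroid = sum of min(|Si|, ci) for each block.
= min(8,3) + min(8,3) + min(8,6) + min(4,1)
= 3 + 3 + 6 + 1
= 13.

13


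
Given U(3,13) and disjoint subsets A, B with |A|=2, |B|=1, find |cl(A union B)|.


|A union B| = 2 + 1 = 3 (disjoint).
In U(3,13), cl(S) = S if |S| < 3, else cl(S) = E.
Since 3 >= 3, cl(A union B) = E.
|cl(A union B)| = 13.

13


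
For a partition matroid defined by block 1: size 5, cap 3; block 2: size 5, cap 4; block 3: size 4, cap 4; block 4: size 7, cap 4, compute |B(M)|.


A basis picks exactly ci elements from block i.
Number of bases = product of C(|Si|, ci).
= C(5,3) * C(5,4) * C(4,4) * C(7,4)
= 10 * 5 * 1 * 35
= 1750.

1750


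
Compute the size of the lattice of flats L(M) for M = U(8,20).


Flats of U(8,20): every subset of size < 8 is a flat, plus E itself.
Count = C(20,0) + C(20,1) + C(20,2) + C(20,3) + C(20,4) + C(20,5) + C(20,6) + C(20,7) + 1
     = 1 + 20 + 190 + 1140 + 4845 + 15504 + 38760 + 77520 + 1
     = 137981.

137981


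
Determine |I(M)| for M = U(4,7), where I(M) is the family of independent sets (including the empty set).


Independent sets of U(4,7) are all subsets of size <= 4.
Count = C(7,0) + C(7,1) + C(7,2) + C(7,3) + C(7,4)
     = 1 + 7 + 21 + 35 + 35
     = 99.

99


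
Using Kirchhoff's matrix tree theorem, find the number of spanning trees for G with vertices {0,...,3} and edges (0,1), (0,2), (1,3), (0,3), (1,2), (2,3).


By Kirchhoff's matrix tree theorem, the number of spanning trees equals
the determinant of any cofactor of the Laplacian matrix L.
G has 4 vertices and 6 edges.
Computing the (3 x 3) cofactor determinant gives 16.

16


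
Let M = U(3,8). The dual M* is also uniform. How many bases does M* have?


The dual of U(r,n) is U(n-r, n) = U(5,8).
Bases of U(5,8) are all (5)-element subsets.
|B(M*)| = C(8,5) = 56.

56


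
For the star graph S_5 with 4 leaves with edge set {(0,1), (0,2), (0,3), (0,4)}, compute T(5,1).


A star on 5 vertices is a tree with 4 edges.
T(x,y) = x^(4) for any tree.
T(5,1) = 5^4 = 625.

625


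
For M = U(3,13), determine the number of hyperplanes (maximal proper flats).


Hyperplanes of U(3,13) are flats of rank 2.
In a uniform matroid, these are exactly the (2)-element subsets.
Count = (13 choose 2) = 78.

78


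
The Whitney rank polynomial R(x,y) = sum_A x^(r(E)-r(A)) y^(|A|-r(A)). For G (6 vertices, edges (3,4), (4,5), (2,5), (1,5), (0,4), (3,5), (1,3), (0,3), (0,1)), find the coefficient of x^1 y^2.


R(x,y) = sum over A in 2^E of x^(r(E)-r(A)) * y^(|A|-r(A)).
G has 6 vertices, 9 edges. r(E) = 5.
Enumerate all 2^9 = 512 subsets.
Count subsets with r(E)-r(A)=1 and |A|-r(A)=2: 32.

32


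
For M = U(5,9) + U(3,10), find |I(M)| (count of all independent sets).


For a direct sum, |I(M1+M2)| = |I(M1)| * |I(M2)|.
|I(U(5,9))| = sum C(9,k) for k=0..5 = 382.
|I(U(3,10))| = sum C(10,k) for k=0..3 = 176.
Total = 382 * 176 = 67232.

67232


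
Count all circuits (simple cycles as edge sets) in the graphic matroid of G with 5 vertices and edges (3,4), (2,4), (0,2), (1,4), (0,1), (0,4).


A circuit in a graphic matroid = edge set of a simple cycle.
G has 5 vertices and 6 edges.
Enumerating all minimal edge subsets forming cycles...
Total circuits found: 3.

3


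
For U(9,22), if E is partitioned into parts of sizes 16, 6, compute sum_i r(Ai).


r(Ai) = min(|Ai|, 9) for each part.
Sum = min(16,9) + min(6,9)
    = 9 + 6
    = 15.

15


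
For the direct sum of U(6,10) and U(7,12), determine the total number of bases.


Bases of a direct sum M1 + M2: |B| = |B(M1)| * |B(M2)|.
|B(U(6,10))| = C(10,6) = 210.
|B(U(7,12))| = C(12,7) = 792.
Total bases = 210 * 792 = 166320.

166320


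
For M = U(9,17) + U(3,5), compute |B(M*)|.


(M1+M2)* = M1* + M2*.
M1* = U(8,17), bases: C(17,8) = 24310.
M2* = U(2,5), bases: C(5,2) = 10.
|B(M*)| = 24310 * 10 = 243100.

243100


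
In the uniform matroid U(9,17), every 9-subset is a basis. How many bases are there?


Bases of U(9,17) are all 9-element subsets of the 17-element ground set.
Number of bases = C(17,9).
C(17,9) = 17! / (9! * 8!) = 24310.

24310


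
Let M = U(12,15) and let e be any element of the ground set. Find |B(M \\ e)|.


Deleting e from U(12,15) gives U(12,14) since n > r.
Bases of U(12,14) = (14 choose 12) = 91.

91


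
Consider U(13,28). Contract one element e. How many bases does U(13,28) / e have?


Contracting e from U(13,28) gives U(12,27).
Bases of U(12,27) = C(27,12) = 17383860.

17383860


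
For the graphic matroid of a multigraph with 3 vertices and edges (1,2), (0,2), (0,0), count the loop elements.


In a graphic matroid, a loop is a self-loop edge (u,u) with rank 0.
Examining all 3 edges for self-loops...
Self-loops found: (0,0)
Number of loops = 1.

1


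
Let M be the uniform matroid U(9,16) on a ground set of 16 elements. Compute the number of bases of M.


Bases of U(9,16) are all 9-element subsets of the 16-element ground set.
Number of bases = C(16,9).
C(16,9) = 11440.

11440


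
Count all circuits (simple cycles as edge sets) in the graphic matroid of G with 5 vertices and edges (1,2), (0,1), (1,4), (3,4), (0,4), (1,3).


A circuit in a graphic matroid = edge set of a simple cycle.
G has 5 vertices and 6 edges.
Enumerating all minimal edge subsets forming cycles...
Total circuits found: 3.

3


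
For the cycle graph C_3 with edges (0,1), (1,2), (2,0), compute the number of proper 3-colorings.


P(C_3, k) = (k-1)^3 + (-1)^3*(k-1).
P(3) = (2)^3 - 2
= 8 - 2 = 6.

6


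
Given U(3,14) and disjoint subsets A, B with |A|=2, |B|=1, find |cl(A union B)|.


|A union B| = 2 + 1 = 3 (disjoint).
In U(3,14), cl(S) = S if |S| < 3, else cl(S) = E.
Since 3 >= 3, cl(A union B) = E.
|cl(A union B)| = 14.

14


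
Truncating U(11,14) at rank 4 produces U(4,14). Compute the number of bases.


Truncating U(11,14) to rank 4 gives U(4,14).
Bases of U(4,14) are all 4-element subsets of 14 elements.
Number of bases = C(14,4) = (14 * 13 * 12 * 11) / (1 * 2 * 3 * 4) = 1001.

1001


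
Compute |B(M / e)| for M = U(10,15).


Contracting e from U(10,15) gives U(9,14).
Bases of U(9,14) = C(14,9) = 2002.

2002


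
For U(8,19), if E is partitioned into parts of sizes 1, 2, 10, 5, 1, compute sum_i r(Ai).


r(Ai) = min(|Ai|, 8) for each part.
Sum = min(1,8) + min(2,8) + min(10,8) + min(5,8) + min(1,8)
    = 1 + 2 + 8 + 5 + 1
    = 17.

17


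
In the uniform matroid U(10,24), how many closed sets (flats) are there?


Flats of U(10,24): every subset of size < 10 is a flat, plus E itself.
Count = C(24,0) + C(24,1) + C(24,2) + C(24,3) + C(24,4) + C(24,5) + C(24,6) + C(24,7) + C(24,8) + C(24,9) + 1
     = 1 + 24 + 276 + 2024 + 10626 + 42504 + 134596 + 346104 + 735471 + 1307504 + 1
     = 2579131.

2579131


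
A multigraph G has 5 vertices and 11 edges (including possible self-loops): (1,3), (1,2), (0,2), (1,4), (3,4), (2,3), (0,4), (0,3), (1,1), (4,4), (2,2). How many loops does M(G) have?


In a graphic matroid, a loop is a self-loop edge (u,u) with rank 0.
Examining all 11 edges for self-loops...
Self-loops found: (1,1), (4,4), (2,2)
Number of loops = 3.

3


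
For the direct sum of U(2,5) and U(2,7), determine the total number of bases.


Bases of a direct sum M1 + M2: |B| = |B(M1)| * |B(M2)|.
|B(U(2,5))| = C(5,2) = 10.
|B(U(2,7))| = C(7,2) = 21.
Total bases = 10 * 21 = 210.

210


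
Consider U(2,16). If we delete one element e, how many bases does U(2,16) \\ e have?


Deleting e from U(2,16) gives U(2,15) since n > r.
Bases of U(2,15) = C(15,2) = 15! / (2! * 13!) = 105.

105


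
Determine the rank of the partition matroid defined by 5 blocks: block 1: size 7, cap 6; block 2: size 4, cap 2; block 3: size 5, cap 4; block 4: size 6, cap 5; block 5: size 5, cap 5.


Rank of a partition matroid = sum of min(|Si|, ci) for each block.
= min(7,6) + min(4,2) + min(5,4) + min(6,5) + min(5,5)
= 6 + 2 + 4 + 5 + 5
= 22.

22


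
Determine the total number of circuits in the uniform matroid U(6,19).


In U(6,19), circuits are the (7)-element subsets.
Any set of 7 elements is dependent, and removing any one element gives
an independent set of size 6, so it is a minimal dependent set.
Number of circuits = (19 choose 7) = 50388.

50388


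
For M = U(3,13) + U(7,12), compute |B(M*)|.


(M1+M2)* = M1* + M2*.
M1* = U(10,13), bases: C(13,10) = 286.
M2* = U(5,12), bases: C(12,5) = 792.
|B(M*)| = 286 * 792 = 226512.

226512


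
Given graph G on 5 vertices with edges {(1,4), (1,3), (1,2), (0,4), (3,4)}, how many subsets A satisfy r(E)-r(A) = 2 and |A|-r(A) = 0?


R(x,y) = sum over A in 2^E of x^(r(E)-r(A)) * y^(|A|-r(A)).
G has 5 vertices, 5 edges. r(E) = 4.
Enumerate all 2^5 = 32 subsets.
Count subsets with r(E)-r(A)=2 and |A|-r(A)=0: 10.

10


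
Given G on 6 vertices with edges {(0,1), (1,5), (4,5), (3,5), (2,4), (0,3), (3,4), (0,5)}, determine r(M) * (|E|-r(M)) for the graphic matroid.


r(M) = |V| - c = 6 - 1 = 5.
nullity = |E| - r(M) = 8 - 5 = 3.
Product = 5 * 3 = 15.

15


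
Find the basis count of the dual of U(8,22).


The dual of U(r,n) is U(n-r, n) = U(14,22).
Bases of U(14,22) are all (14)-element subsets.
|B(M*)| = (22 choose 14) = 319770.

319770


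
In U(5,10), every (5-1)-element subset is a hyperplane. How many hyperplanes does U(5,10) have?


Hyperplanes of U(5,10) are flats of rank 4.
In a uniform matroid, these are exactly the (4)-element subsets.
Count = (10 choose 4) = 210.

210


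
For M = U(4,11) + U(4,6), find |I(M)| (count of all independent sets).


For a direct sum, |I(M1+M2)| = |I(M1)| * |I(M2)|.
|I(U(4,11))| = sum C(11,k) for k=0..4 = 562.
|I(U(4,6))| = sum C(6,k) for k=0..4 = 57.
Total = 562 * 57 = 32034.

32034


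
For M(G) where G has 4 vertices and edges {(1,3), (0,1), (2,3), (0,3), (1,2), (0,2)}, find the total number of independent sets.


An independent set in a graphic matroid is an acyclic edge subset.
G has 4 vertices and 6 edges.
Enumerate all 2^6 = 64 subsets, checking for acyclicity.
Total independent sets = 38.

38


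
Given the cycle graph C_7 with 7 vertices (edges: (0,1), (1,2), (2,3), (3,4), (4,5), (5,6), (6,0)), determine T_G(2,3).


T(C_7; x,y) = x + x^2 + ... + x^(6) + y.
T(2,3) = 2^1 + 2^2 + 2^3 + 2^4 + 2^5 + 2^6 + 3
= 2 + 4 + 8 + 16 + 32 + 64 + 3
= 129.

129


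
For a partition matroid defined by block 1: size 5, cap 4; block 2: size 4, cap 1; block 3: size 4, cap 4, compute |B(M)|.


A basis picks exactly ci elements from block i.
Number of bases = product of C(|Si|, ci).
= C(5,4) * C(4,1) * C(4,4)
= 5 * 4 * 1
= 20.

20


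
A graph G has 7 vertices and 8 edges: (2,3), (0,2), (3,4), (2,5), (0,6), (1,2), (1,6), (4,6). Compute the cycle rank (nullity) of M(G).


Cycle rank (nullity) = |E| - r(M) = |E| - (|V| - c).
|E| = 8, |V| = 7, c = 1.
Nullity = 8 - (7 - 1) = 8 - 6 = 2.

2


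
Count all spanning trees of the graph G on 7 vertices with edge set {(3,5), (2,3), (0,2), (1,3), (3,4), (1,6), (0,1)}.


By Kirchhoff's matrix tree theorem, the number of spanning trees equals
the determinant of any cofactor of the Laplacian matrix L.
G has 7 vertices and 7 edges.
Computing the (6 x 6) cofactor determinant gives 4.

4


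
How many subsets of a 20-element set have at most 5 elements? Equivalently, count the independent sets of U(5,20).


Independent sets of U(5,20) are all subsets of size <= 5.
Count = C(20,0) + C(20,1) + C(20,2) + C(20,3) + C(20,4) + C(20,5)
     = 1 + 20 + 190 + 1140 + 4845 + 15504
     = 21700.

21700


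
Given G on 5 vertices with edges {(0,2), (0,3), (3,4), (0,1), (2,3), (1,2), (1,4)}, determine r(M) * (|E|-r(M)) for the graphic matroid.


r(M) = |V| - c = 5 - 1 = 4.
nullity = |E| - r(M) = 7 - 4 = 3.
Product = 4 * 3 = 12.

12


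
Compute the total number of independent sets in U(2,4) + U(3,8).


For a direct sum, |I(M1+M2)| = |I(M1)| * |I(M2)|.
|I(U(2,4))| = sum C(4,k) for k=0..2 = 11.
|I(U(3,8))| = sum C(8,k) for k=0..3 = 93.
Total = 11 * 93 = 1023.

1023


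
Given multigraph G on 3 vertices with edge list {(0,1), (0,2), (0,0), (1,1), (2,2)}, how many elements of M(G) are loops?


In a graphic matroid, a loop is a self-loop edge (u,u) with rank 0.
Examining all 5 edges for self-loops...
Self-loops found: (0,0), (1,1), (2,2)
Number of loops = 3.

3


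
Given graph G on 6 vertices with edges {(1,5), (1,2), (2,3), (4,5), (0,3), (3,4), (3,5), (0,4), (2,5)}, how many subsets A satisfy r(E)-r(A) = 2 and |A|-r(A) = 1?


R(x,y) = sum over A in 2^E of x^(r(E)-r(A)) * y^(|A|-r(A)).
G has 6 vertices, 9 edges. r(E) = 5.
Enumerate all 2^9 = 512 subsets.
Count subsets with r(E)-r(A)=2 and |A|-r(A)=1: 27.

27


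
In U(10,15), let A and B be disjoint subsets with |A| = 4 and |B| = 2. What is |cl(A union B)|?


|A union B| = 4 + 2 = 6 (disjoint).
In U(10,15), cl(S) = S if |S| < 10, else cl(S) = E.
Since 6 < 10, cl(A union B) = A union B.
|cl(A union B)| = 6.

6


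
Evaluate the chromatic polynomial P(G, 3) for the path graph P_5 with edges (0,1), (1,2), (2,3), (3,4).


P(P_5, k) = k * (k-1)^(4).
P(3) = 3 * 2^4 = 3 * 16 = 48.

48


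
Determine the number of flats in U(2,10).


Flats of U(2,10): every subset of size < 2 is a flat, plus E itself.
Count = (10 choose 0) + (10 choose 1) + 1
     = 1 + 10 + 1
     = 12.

12


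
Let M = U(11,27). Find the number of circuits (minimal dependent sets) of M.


In U(11,27), circuits are the (12)-element subsets.
Any set of 12 elements is dependent, and removing any one element gives
an independent set of size 11, so it is a minimal dependent set.
Number of circuits = (27 choose 12) = 17383860.

17383860


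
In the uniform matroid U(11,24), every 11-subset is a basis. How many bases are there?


Bases of U(11,24) are all 11-element subsets of the 24-element ground set.
Number of bases = C(24,11).
(24 choose 11) = 2496144.

2496144


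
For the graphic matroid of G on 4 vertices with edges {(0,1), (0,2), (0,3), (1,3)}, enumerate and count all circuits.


A circuit in a graphic matroid = edge set of a simple cycle.
G has 4 vertices and 4 edges.
Enumerating all minimal edge subsets forming cycles...
Total circuits found: 1.

1


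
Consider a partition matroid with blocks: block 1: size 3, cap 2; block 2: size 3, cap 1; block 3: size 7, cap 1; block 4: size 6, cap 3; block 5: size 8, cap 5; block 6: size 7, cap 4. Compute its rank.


Rank of a partition matroid = sum of min(|Si|, ci) for each block.
= min(3,2) + min(3,1) + min(7,1) + min(6,3) + min(8,5) + min(7,4)
= 2 + 1 + 1 + 3 + 5 + 4
= 16.

16


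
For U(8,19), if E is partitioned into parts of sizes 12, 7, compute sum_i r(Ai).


r(Ai) = min(|Ai|, 8) for each part.
Sum = min(12,8) + min(7,8)
    = 8 + 7
    = 15.

15


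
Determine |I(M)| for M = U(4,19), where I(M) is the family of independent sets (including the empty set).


Independent sets of U(4,19) are all subsets of size <= 4.
Count = (19 choose 0) + (19 choose 1) + (19 choose 2) + (19 choose 3) + (19 choose 4)
     = 1 + 19 + 171 + 969 + 3876
     = 5036.

5036


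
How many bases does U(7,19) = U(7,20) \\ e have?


Deleting e from U(7,20) gives U(7,19) since n > r.
Bases of U(7,19) = C(19,7) = 19! / (7! * 12!) = 50388.

50388


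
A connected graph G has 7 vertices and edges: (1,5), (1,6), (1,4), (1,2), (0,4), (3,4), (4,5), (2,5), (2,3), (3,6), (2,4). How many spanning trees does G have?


By Kirchhoff's matrix tree theorem, the number of spanning trees equals
the determinant of any cofactor of the Laplacian matrix L.
G has 7 vertices and 11 edges.
Computing the (6 x 6) cofactor determinant gives 115.

115


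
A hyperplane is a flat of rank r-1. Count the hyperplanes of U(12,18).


Hyperplanes of U(12,18) are flats of rank 11.
In a uniform matroid, these are exactly the (11)-element subsets.
Count = (18 choose 11) = 31824.

31824


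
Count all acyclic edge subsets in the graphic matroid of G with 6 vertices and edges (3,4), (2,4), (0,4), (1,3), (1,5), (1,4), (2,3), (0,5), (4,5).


An independent set in a graphic matroid is an acyclic edge subset.
G has 6 vertices and 9 edges.
Enumerate all 2^9 = 512 subsets, checking for acyclicity.
Total independent sets = 280.

280


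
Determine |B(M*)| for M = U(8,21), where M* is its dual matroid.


The dual of U(r,n) is U(n-r, n) = U(13,21).
Bases of U(13,21) are all (13)-element subsets.
|B(M*)| = C(21,13) = 21! / (13! * 8!) = 203490.

203490


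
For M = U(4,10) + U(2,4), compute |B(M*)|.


(M1+M2)* = M1* + M2*.
M1* = U(6,10), bases: C(10,6) = 210.
M2* = U(2,4), bases: C(4,2) = 6.
|B(M*)| = 210 * 6 = 1260.

1260


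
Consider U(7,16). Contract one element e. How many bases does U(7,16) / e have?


Contracting e from U(7,16) gives U(6,15).
Bases of U(6,15) = (15 choose 6) = 5005.

5005


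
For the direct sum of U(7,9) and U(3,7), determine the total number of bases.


Bases of a direct sum M1 + M2: |B| = |B(M1)| * |B(M2)|.
|B(U(7,9))| = C(9,7) = 36.
|B(U(3,7))| = C(7,3) = 35.
Total bases = 36 * 35 = 1260.

1260


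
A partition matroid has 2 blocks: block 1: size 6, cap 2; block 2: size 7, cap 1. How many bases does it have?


A basis picks exactly ci elements from block i.
Number of bases = product of C(|Si|, ci).
= C(6,2) * C(7,1)
= 15 * 7
= 105.

105


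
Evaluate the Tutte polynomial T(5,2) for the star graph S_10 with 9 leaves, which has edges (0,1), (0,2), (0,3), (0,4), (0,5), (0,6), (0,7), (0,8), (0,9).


A star on 10 vertices is a tree with 9 edges.
T(x,y) = x^(9) for any tree.
T(5,2) = 5^9 = 1953125.

1953125


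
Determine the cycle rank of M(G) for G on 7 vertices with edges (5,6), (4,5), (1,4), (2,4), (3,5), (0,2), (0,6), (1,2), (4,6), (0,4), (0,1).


Cycle rank (nullity) = |E| - r(M) = |E| - (|V| - c).
|E| = 11, |V| = 7, c = 1.
Nullity = 11 - (7 - 1) = 11 - 6 = 5.

5


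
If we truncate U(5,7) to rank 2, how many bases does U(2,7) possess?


Truncating U(5,7) to rank 2 gives U(2,7).
Bases of U(2,7) are all 2-element subsets of 7 elements.
Number of bases = C(7,2) = 7! / (2! * 5!) = 21.

21


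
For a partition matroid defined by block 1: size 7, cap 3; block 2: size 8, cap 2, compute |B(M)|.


A basis picks exactly ci elements from block i.
Number of bases = product of C(|Si|, ci).
= C(7,3) * C(8,2)
= 35 * 28
= 980.

980


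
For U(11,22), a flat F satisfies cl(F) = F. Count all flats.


Flats of U(11,22): every subset of size < 11 is a flat, plus E itself.
Count = (22 choose 0) + (22 choose 1) + (22 choose 2) + (22 choose 3) + (22 choose 4) + (22 choose 5) + (22 choose 6) + (22 choose 7) + (22 choose 8) + (22 choose 9) + (22 choose 10) + 1
     = 1 + 22 + 231 + 1540 + 7315 + 26334 + 74613 + 170544 + 319770 + 497420 + 646646 + 1
     = 1744437.

1744437


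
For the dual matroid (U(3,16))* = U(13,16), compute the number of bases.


The dual of U(r,n) is U(n-r, n) = U(13,16).
Bases of U(13,16) are all (13)-element subsets.
|B(M*)| = C(16,13) = 16! / (13! * 3!) = 560.

560


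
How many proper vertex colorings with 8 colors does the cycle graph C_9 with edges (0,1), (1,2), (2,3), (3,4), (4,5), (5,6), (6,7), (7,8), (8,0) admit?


P(C_9, k) = (k-1)^9 + (-1)^9*(k-1).
P(8) = (7)^9 - 7
= 40353607 - 7 = 40353600.

40353600


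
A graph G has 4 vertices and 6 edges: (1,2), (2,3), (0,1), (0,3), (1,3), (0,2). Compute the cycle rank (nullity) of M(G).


Cycle rank (nullity) = |E| - r(M) = |E| - (|V| - c).
|E| = 6, |V| = 4, c = 1.
Nullity = 6 - (4 - 1) = 6 - 3 = 3.

3


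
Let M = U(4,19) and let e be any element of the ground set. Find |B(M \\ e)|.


Deleting e from U(4,19) gives U(4,18) since n > r.
Bases of U(4,18) = C(18,4) = 18! / (4! * 14!) = 3060.

3060


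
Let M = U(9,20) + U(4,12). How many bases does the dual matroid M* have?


(M1+M2)* = M1* + M2*.
M1* = U(11,20), bases: C(20,11) = 167960.
M2* = U(8,12), bases: C(12,8) = 495.
|B(M*)| = 167960 * 495 = 83140200.

83140200


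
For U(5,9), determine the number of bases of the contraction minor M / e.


Contracting e from U(5,9) gives U(4,8).
Bases of U(4,8) = C(8,4) = (8 * 7 * 6 * 5) / (1 * 2 * 3 * 4) = 70.

70


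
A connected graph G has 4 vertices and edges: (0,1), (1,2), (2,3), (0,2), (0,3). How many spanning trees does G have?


By Kirchhoff's matrix tree theorem, the number of spanning trees equals
the determinant of any cofactor of the Laplacian matrix L.
G has 4 vertices and 5 edges.
Computing the (3 x 3) cofactor determinant gives 8.

8


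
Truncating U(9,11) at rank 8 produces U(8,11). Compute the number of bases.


Truncating U(9,11) to rank 8 gives U(8,11).
Bases of U(8,11) are all 8-element subsets of 11 elements.
Number of bases = C(11,8) = 11! / (8! * 3!) = 165.

165


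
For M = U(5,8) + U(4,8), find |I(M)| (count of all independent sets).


For a direct sum, |I(M1+M2)| = |I(M1)| * |I(M2)|.
|I(U(5,8))| = sum C(8,k) for k=0..5 = 219.
|I(U(4,8))| = sum C(8,k) for k=0..4 = 163.
Total = 219 * 163 = 35697.

35697


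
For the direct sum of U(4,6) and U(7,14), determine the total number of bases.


Bases of a direct sum M1 + M2: |B| = |B(M1)| * |B(M2)|.
|B(U(4,6))| = C(6,4) = 15.
|B(U(7,14))| = C(14,7) = 3432.
Total bases = 15 * 3432 = 51480.

51480


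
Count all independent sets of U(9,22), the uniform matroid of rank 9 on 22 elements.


Independent sets of U(9,22) are all subsets of size <= 9.
Count = (22 choose 0) + (22 choose 1) + (22 choose 2) + (22 choose 3) + (22 choose 4) + (22 choose 5) + (22 choose 6) + (22 choose 7) + (22 choose 8) + (22 choose 9)
     = 1 + 22 + 231 + 1540 + 7315 + 26334 + 74613 + 170544 + 319770 + 497420
     = 1097790.

1097790


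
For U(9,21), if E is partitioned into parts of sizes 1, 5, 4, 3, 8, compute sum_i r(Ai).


r(Ai) = min(|Ai|, 9) for each part.
Sum = min(1,9) + min(5,9) + min(4,9) + min(3,9) + min(8,9)
    = 1 + 5 + 4 + 3 + 8
    = 21.

21


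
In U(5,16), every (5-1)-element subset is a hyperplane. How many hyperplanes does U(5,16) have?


Hyperplanes of U(5,16) are flats of rank 4.
In a uniform matroid, these are exactly the (4)-element subsets.
Count = C(16,4) = (16 * 15 * 14 * 13) / (1 * 2 * 3 * 4) = 1820.

1820


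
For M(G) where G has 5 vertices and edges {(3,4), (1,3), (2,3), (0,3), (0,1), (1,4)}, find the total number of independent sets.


An independent set in a graphic matroid is an acyclic edge subset.
G has 5 vertices and 6 edges.
Enumerate all 2^6 = 64 subsets, checking for acyclicity.
Total independent sets = 48.

48


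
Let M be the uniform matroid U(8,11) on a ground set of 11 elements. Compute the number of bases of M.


Bases of U(8,11) are all 8-element subsets of the 11-element ground set.
Number of bases = C(11,8).
(11 choose 8) = 165.

165


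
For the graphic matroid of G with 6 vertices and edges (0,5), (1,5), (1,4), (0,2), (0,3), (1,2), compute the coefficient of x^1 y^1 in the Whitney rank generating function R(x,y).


R(x,y) = sum over A in 2^E of x^(r(E)-r(A)) * y^(|A|-r(A)).
G has 6 vertices, 6 edges. r(E) = 5.
Enumerate all 2^6 = 64 subsets.
Count subsets with r(E)-r(A)=1 and |A|-r(A)=1: 2.

2


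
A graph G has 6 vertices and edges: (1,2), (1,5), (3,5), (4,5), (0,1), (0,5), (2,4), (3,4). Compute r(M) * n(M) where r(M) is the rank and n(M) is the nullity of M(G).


r(M) = |V| - c = 6 - 1 = 5.
nullity = |E| - r(M) = 8 - 5 = 3.
Product = 5 * 3 = 15.

15


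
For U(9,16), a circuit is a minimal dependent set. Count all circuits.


In U(9,16), circuits are the (10)-element subsets.
Any set of 10 elements is dependent, and removing any one element gives
an independent set of size 9, so it is a minimal dependent set.
Number of circuits = (16 choose 10) = 8008.

8008


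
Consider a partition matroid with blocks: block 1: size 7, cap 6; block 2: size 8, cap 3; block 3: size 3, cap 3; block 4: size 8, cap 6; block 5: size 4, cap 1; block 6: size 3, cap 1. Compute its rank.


Rank of a partition matroid = sum of min(|Si|, ci) for each block.
= min(7,6) + min(8,3) + min(3,3) + min(8,6) + min(4,1) + min(3,1)
= 6 + 3 + 3 + 6 + 1 + 1
= 20.

20


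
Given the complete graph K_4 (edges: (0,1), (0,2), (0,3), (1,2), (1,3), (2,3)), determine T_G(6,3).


T(K_4; x,y) = x^3 + 3x^2 + 4xy + 2x + y^3 + 3y^2 + 2y.
Substituting x=6, y=3:
= 216 + 108 + 72 + 12 + 27 + 27 + 6
= 468.

468


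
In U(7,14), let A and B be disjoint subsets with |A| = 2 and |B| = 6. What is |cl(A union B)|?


|A union B| = 2 + 6 = 8 (disjoint).
In U(7,14), cl(S) = S if |S| < 7, else cl(S) = E.
Since 8 >= 7, cl(A union B) = E.
|cl(A union B)| = 14.

14


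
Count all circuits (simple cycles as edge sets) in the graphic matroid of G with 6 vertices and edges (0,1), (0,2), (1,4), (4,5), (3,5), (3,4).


A circuit in a graphic matroid = edge set of a simple cycle.
G has 6 vertices and 6 edges.
Enumerating all minimal edge subsets forming cycles...
Total circuits found: 1.

1


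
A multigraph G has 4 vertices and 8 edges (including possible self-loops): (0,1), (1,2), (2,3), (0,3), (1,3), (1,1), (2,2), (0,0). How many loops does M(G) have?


In a graphic matroid, a loop is a self-loop edge (u,u) with rank 0.
Examining all 8 edges for self-loops...
Self-loops found: (1,1), (2,2), (0,0)
Number of loops = 3.

3


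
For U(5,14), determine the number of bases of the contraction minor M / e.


Contracting e from U(5,14) gives U(4,13).
Bases of U(4,13) = C(13,4) = (13 * 12 * 11 * 10) / (1 * 2 * 3 * 4) = 715.

715


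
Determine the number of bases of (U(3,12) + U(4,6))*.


(M1+M2)* = M1* + M2*.
M1* = U(9,12), bases: C(12,9) = 220.
M2* = U(2,6), bases: C(6,2) = 15.
|B(M*)| = 220 * 15 = 3300.

3300


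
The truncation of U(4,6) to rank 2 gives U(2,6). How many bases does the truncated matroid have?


Truncating U(4,6) to rank 2 gives U(2,6).
Bases of U(2,6) are all 2-element subsets of 6 elements.
Number of bases = (6 choose 2) = 15.

15


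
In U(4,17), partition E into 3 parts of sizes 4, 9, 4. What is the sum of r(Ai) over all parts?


r(Ai) = min(|Ai|, 4) for each part.
Sum = min(4,4) + min(9,4) + min(4,4)
    = 4 + 4 + 4
    = 12.

12


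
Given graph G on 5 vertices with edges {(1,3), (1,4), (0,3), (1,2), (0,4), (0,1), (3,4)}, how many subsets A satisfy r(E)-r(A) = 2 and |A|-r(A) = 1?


R(x,y) = sum over A in 2^E of x^(r(E)-r(A)) * y^(|A|-r(A)).
G has 5 vertices, 7 edges. r(E) = 4.
Enumerate all 2^7 = 128 subsets.
Count subsets with r(E)-r(A)=2 and |A|-r(A)=1: 4.

4


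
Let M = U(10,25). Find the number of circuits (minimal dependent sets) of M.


In U(10,25), circuits are the (11)-element subsets.
Any set of 11 elements is dependent, and removing any one element gives
an independent set of size 10, so it is a minimal dependent set.
Number of circuits = C(25,11) = 25! / (11! * 14!) = 4457400.

4457400


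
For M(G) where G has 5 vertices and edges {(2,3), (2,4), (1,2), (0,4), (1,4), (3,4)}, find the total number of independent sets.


An independent set in a graphic matroid is an acyclic edge subset.
G has 5 vertices and 6 edges.
Enumerate all 2^6 = 64 subsets, checking for acyclicity.
Total independent sets = 48.

48


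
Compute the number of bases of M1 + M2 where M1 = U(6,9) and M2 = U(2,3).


Bases of a direct sum M1 + M2: |B| = |B(M1)| * |B(M2)|.
|B(U(6,9))| = C(9,6) = 84.
|B(U(2,3))| = C(3,2) = 3.
Total bases = 84 * 3 = 252.

252


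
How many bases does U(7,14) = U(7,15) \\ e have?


Deleting e from U(7,15) gives U(7,14) since n > r.
Bases of U(7,14) = (14 choose 7) = 3432.

3432


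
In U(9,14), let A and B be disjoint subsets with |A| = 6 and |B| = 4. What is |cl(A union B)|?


|A union B| = 6 + 4 = 10 (disjoint).
In U(9,14), cl(S) = S if |S| < 9, else cl(S) = E.
Since 10 >= 9, cl(A union B) = E.
|cl(A union B)| = 14.

14


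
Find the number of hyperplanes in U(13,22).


Hyperplanes of U(13,22) are flats of rank 12.
In a uniform matroid, these are exactly the (12)-element subsets.
Count = (22 choose 12) = 646646.

646646


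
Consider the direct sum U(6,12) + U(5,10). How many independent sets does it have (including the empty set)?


For a direct sum, |I(M1+M2)| = |I(M1)| * |I(M2)|.
|I(U(6,12))| = sum C(12,k) for k=0..6 = 2510.
|I(U(5,10))| = sum C(10,k) for k=0..5 = 638.
Total = 2510 * 638 = 1601380.

1601380


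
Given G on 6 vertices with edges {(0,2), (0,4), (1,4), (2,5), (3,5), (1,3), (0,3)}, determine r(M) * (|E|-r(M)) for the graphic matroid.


r(M) = |V| - c = 6 - 1 = 5.
nullity = |E| - r(M) = 7 - 5 = 2.
Product = 5 * 2 = 10.

10


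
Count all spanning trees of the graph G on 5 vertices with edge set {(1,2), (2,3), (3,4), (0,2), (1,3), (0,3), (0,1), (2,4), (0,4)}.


By Kirchhoff's matrix tree theorem, the number of spanning trees equals
the determinant of any cofactor of the Laplacian matrix L.
G has 5 vertices and 9 edges.
Computing the (4 x 4) cofactor determinant gives 75.

75


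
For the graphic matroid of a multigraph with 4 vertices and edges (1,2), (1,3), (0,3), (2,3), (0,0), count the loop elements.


In a graphic matroid, a loop is a self-loop edge (u,u) with rank 0.
Examining all 5 edges for self-loops...
Self-loops found: (0,0)
Number of loops = 1.

1


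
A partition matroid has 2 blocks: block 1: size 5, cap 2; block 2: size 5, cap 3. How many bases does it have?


A basis picks exactly ci elements from block i.
Number of bases = product of C(|Si|, ci).
= C(5,2) * C(5,3)
= 10 * 10
= 100.

100


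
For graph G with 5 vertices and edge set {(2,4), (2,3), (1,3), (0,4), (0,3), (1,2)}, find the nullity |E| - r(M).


Cycle rank (nullity) = |E| - r(M) = |E| - (|V| - c).
|E| = 6, |V| = 5, c = 1.
Nullity = 6 - (5 - 1) = 6 - 4 = 2.

2


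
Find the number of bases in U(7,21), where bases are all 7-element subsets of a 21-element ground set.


Bases of U(7,21) are all 7-element subsets of the 21-element ground set.
Number of bases = C(21,7).
C(21,7) = 21! / (7! * 14!) = 116280.

116280


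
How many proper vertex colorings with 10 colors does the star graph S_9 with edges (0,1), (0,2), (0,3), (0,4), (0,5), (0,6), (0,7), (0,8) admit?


P(tree, k) = k * (k-1)^(8) for any tree on 9 vertices.
P(10) = 10 * 9^8 = 10 * 43046721 = 430467210.

430467210


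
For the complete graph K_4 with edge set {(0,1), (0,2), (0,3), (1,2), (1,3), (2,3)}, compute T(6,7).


T(K_4; x,y) = x^3 + 3x^2 + 4xy + 2x + y^3 + 3y^2 + 2y.
Substituting x=6, y=7:
= 216 + 108 + 168 + 12 + 343 + 147 + 14
= 1008.

1008


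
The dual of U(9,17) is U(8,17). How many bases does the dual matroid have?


The dual of U(r,n) is U(n-r, n) = U(8,17).
Bases of U(8,17) are all (8)-element subsets.
|B(M*)| = C(17,8) = 24310.

24310


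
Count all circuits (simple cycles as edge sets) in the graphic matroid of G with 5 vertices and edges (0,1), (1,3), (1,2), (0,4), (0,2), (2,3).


A circuit in a graphic matroid = edge set of a simple cycle.
G has 5 vertices and 6 edges.
Enumerating all minimal edge subsets forming cycles...
Total circuits found: 3.

3


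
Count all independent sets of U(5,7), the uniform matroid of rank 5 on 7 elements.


Independent sets of U(5,7) are all subsets of size <= 5.
Count = C(7,0) + C(7,1) + C(7,2) + C(7,3) + C(7,4) + C(7,5)
     = 1 + 7 + 21 + 35 + 35 + 21
     = 120.

120


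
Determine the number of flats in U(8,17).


Flats of U(8,17): every subset of size < 8 is a flat, plus E itself.
Count = (17 choose 0) + (17 choose 1) + (17 choose 2) + (17 choose 3) + (17 choose 4) + (17 choose 5) + (17 choose 6) + (17 choose 7) + 1
     = 1 + 17 + 136 + 680 + 2380 + 6188 + 12376 + 19448 + 1
     = 41227.

41227


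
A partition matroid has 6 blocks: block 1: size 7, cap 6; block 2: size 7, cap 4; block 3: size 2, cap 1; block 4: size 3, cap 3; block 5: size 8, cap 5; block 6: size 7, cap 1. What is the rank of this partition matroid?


Rank of a partition matroid = sum of min(|Si|, ci) for each block.
= min(7,6) + min(7,4) + min(2,1) + min(3,3) + min(8,5) + min(7,1)
= 6 + 4 + 1 + 3 + 5 + 1
= 20.

20


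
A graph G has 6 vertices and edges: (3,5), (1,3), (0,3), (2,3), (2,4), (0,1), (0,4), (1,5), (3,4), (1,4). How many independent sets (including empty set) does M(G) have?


An independent set in a graphic matroid is an acyclic edge subset.
G has 6 vertices and 10 edges.
Enumerate all 2^10 = 1024 subsets, checking for acyclicity.
Total independent sets = 430.

430


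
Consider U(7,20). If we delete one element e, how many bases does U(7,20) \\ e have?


Deleting e from U(7,20) gives U(7,19) since n > r.
Bases of U(7,19) = (19 choose 7) = 50388.

50388


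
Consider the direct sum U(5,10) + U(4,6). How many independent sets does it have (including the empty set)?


For a direct sum, |I(M1+M2)| = |I(M1)| * |I(M2)|.
|I(U(5,10))| = sum C(10,k) for k=0..5 = 638.
|I(U(4,6))| = sum C(6,k) for k=0..4 = 57.
Total = 638 * 57 = 36366.

36366


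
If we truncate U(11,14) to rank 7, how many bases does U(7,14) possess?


Truncating U(11,14) to rank 7 gives U(7,14).
Bases of U(7,14) are all 7-element subsets of 14 elements.
Number of bases = (14 choose 7) = 3432.

3432


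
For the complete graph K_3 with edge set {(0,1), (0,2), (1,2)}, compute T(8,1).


T(K_3; x,y) = x^2 + x + y.
T(8,1) = 64 + 8 + 1 = 73.

73


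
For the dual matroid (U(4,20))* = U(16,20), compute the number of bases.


The dual of U(r,n) is U(n-r, n) = U(16,20).
Bases of U(16,20) are all (16)-element subsets.
|B(M*)| = (20 choose 16) = 4845.

4845


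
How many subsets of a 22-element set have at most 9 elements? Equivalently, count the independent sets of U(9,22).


Independent sets of U(9,22) are all subsets of size <= 9.
Count = (22 choose 0) + (22 choose 1) + (22 choose 2) + (22 choose 3) + (22 choose 4) + (22 choose 5) + (22 choose 6) + (22 choose 7) + (22 choose 8) + (22 choose 9)
     = 1 + 22 + 231 + 1540 + 7315 + 26334 + 74613 + 170544 + 319770 + 497420
     = 1097790.

1097790


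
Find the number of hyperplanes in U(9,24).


Hyperplanes of U(9,24) are flats of rank 8.
In a uniform matroid, these are exactly the (8)-element subsets.
Count = C(24,8) = 24! / (8! * 16!) = 735471.

735471


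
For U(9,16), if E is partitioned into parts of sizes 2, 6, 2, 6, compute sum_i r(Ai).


r(Ai) = min(|Ai|, 9) for each part.
Sum = min(2,9) + min(6,9) + min(2,9) + min(6,9)
    = 2 + 6 + 2 + 6
    = 16.

16


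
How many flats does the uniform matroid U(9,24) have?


Flats of U(9,24): every subset of size < 9 is a flat, plus E itself.
Count = C(24,0) + C(24,1) + C(24,2) + C(24,3) + C(24,4) + C(24,5) + C(24,6) + C(24,7) + C(24,8) + 1
     = 1 + 24 + 276 + 2024 + 10626 + 42504 + 134596 + 346104 + 735471 + 1
     = 1271627.

1271627


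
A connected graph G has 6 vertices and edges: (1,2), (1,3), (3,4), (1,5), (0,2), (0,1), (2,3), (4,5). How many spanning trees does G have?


By Kirchhoff's matrix tree theorem, the number of spanning trees equals
the determinant of any cofactor of the Laplacian matrix L.
G has 6 vertices and 8 edges.
Computing the (5 x 5) cofactor determinant gives 29.

29
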